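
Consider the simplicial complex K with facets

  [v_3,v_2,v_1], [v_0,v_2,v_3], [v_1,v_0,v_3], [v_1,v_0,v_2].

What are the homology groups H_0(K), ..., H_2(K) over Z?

Order the vertices as v_0 < v_1 < v_2 < v_3. Listing each simplex with vertices in this order, K has dimension 2 with simplices:

  0-simplices (4): [v_0], [v_1], [v_2], [v_3]
  1-simplices (6): [v_0,v_1], [v_0,v_2], [v_0,v_3], [v_1,v_2], [v_1,v_3], [v_2,v_3]
  2-simplices (4): [v_0,v_1,v_2], [v_0,v_1,v_3], [v_0,v_2,v_3], [v_1,v_2,v_3]

so the chain groups are C_0 ≅ Z^4, C_1 ≅ Z^6, C_2 ≅ Z^4.

∂_1: C_1 → C_0 is given by ∂[p,q] = [q] − [p]. For instance
  ∂[v_0,v_1] = [v_1] − [v_0].
The resulting 4×6 matrix has rank 3, and its Smith normal form has invariant factors (1,1,1).

∂_2: C_2 → C_1 acts by ∂[p,q,r] = [q,r] − [p,r] + [p,q]. For instance
  ∂[v_0,v_2,v_3] = [v_2,v_3] − [v_0,v_3] + [v_0,v_2],
  ∂[v_1,v_2,v_3] = [v_2,v_3] − [v_1,v_3] + [v_1,v_2].
The 6×4 boundary matrix has rank 3 and Smith normal form diag(1,1,1).

Computing H_k = (kernel of ∂_k) / (image of ∂_{k+1}):

  H_0: rank C_0 − rank ∂_1 = 4 − 3 = 1, and the invariant factors of ∂_1 are all 1, so H_0 = Z.
  H_1: rank ker ∂_1 − rank ∂_2 = (6 − 3) − 3 = 0, and the invariant factors of ∂_2 are all 1, so H_1 = 0.
  H_2: rank ker ∂_2 − rank ∂_3 = (4 − 3) − 0 = 1, and there is no ∂_3, so H_2 = Z.

H_0 ≅ Z,  H_1 = 0,  H_2 ≅ Z.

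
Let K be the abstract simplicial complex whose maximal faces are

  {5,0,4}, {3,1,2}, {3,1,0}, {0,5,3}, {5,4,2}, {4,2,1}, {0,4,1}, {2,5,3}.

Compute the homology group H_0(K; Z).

Fix the vertex order 0 < 1 < 2 < 3 < 4 < 5 and write every simplex with vertices in increasing order. Then dim K = 2 and the simplices of K are:

  0-simplices (6): [0], [1], [2], [3], [4], [5]
  1-simplices (12): [0,1], [0,3], [0,4], [0,5], [1,2], [1,3], [1,4], [2,3], [2,4], [2,5], [3,5], [4,5]
  2-simplices (8): [0,1,3], [0,1,4], [0,3,5], [0,4,5], [1,2,3], [1,2,4], [2,3,5], [2,4,5]

giving chain groups C_0 ≅ Z^6, C_1 ≅ Z^12, C_2 ≅ Z^8.

Boundary ∂_1: C_1 → C_0 is given by ∂[p,q] = [q] − [p].
The 6×12 boundary matrix has rank 5 and Smith normal form diag(1,1,1,1,1).

Boundary ∂_2: C_2 → C_1 sends each 2-simplex [p,q,r] to [q,r] − [p,r] + [p,q]. For instance
  ∂[0,1,3] = [1,3] − [0,3] + [0,1],
  ∂[1,2,3] = [2,3] − [1,3] + [1,2].
The 12×8 boundary matrix has rank 7 and Smith normal form diag(1,1,1,1,1,1,1).

Now H_k = ker ∂_k / im ∂_{k+1}, so:

  H_0: rank C_0 − rank ∂_1 = 6 − 5 = 1, and the invariant factors of ∂_1 are all 1, so H_0 = Z.

H_0 = Z.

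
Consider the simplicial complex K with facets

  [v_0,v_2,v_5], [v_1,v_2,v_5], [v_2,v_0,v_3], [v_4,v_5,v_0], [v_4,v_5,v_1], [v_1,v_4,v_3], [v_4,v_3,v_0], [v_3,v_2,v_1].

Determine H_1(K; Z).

Fix the vertex order v_0 < v_1 < v_2 < v_3 < v_4 < v_5 and write every simplex with vertices in increasing order. Then dim K = 2 and the simplices of K are:

  0-simplices (6): [v_0], [v_1], [v_2], [v_3], [v_4], [v_5]
  1-simplices (12): [v_0,v_2], [v_0,v_3], [v_0,v_4], [v_0,v_5], [v_1,v_2], [v_1,v_3], [v_1,v_4], [v_1,v_5], [v_2,v_3], [v_2,v_5], [v_3,v_4], [v_4,v_5]
  2-simplices (8): [v_0,v_2,v_3], [v_0,v_2,v_5], [v_0,v_3,v_4], [v_0,v_4,v_5], [v_1,v_2,v_3], [v_1,v_2,v_5], [v_1,v_3,v_4], [v_1,v_4,v_5]

so the chain groups are C_0 ≅ Z^6, C_1 ≅ Z^12, C_2 ≅ Z^8.

∂_1: C_1 → C_0 maps an edge to its endpoints' difference, ∂[p,q] = q − p.
The 6×12 boundary matrix has rank 5 and Smith normal form diag(1,1,1,1,1).

Boundary ∂_2: C_2 → C_1 acts by ∂[p,q,r] = [q,r] − [p,r] + [p,q]. For instance
  ∂[v_1,v_3,v_4] = [v_3,v_4] − [v_1,v_4] + [v_1,v_3],
  ∂[v_0,v_3,v_4] = [v_3,v_4] − [v_0,v_4] + [v_0,v_3].
As a 12×8 matrix over Z this has rank 7, with invariant factors (1,1,1,1,1,1,1).

Now H_k = ker ∂_k / im ∂_{k+1}, so:

  H_1: rank ker ∂_1 − rank ∂_2 = (12 − 5) − 7 = 0, and the invariant factors of ∂_2 are all 1, so H_1 ≅ 0.

H_1 = 0.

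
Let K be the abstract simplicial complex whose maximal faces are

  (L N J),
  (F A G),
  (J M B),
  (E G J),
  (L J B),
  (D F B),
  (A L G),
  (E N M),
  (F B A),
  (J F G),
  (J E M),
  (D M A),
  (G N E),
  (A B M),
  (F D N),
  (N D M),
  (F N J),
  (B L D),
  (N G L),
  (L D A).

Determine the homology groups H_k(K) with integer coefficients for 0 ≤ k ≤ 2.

K has 10 vertices, 30 edges, 20 triangles.
rank ∂_0 = 0, rank ∂_1 = 9 ⇒ b_0 = 10 − 0 − 9 = 1; all invariant factors of ∂_1 are 1 so no torsion. So H_0 = Z.
rank ∂_1 = 9, rank ∂_2 = 20 ⇒ b_1 = 30 − 9 − 20 = 1; ∂_2 has invariant factor(s) [2] giving torsion. So H_1 = Z ⊕ Z/2Z.
rank ∂_2 = 20, rank ∂_3 = 0 ⇒ b_2 = 20 − 20 − 0 = 0. So H_2 = 0.

H_0 ≅ Z,  H_1 ≅ Z ⊕ Z/2Z,  H_2 = 0.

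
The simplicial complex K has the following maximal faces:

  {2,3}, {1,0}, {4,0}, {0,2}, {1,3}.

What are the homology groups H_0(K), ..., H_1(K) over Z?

Order the vertices as 0 < 1 < 2 < 3 < 4. Listing each simplex with vertices in this order, K has dimension 1 with simplices:

  0-simplices (5): [0], [1], [2], [3], [4]
  1-simplices (5): [0,1], [0,2], [0,4], [1,3], [2,3]

giving chain groups C_0 ≅ Z^5, C_1 ≅ Z^5.

∂_1: C_1 → C_0 sends each edge [p,q] (with p < q) to q − p. For instance
  ∂[2,3] = [3] − [2].
The 5×5 boundary matrix has rank 4 and Smith normal form diag(1,1,1,1).

Now H_k = ker ∂_k / im ∂_{k+1}, so:

  H_0: rank C_0 − rank ∂_1 = 5 − 4 = 1, and the invariant factors of ∂_1 are all 1, so H_0 = Z.
  H_1: rank ker ∂_1 − rank ∂_2 = (5 − 4) − 0 = 1, and there is no ∂_2, so H_1 = Z.

H_0 ≅ Z,  H_1 ≅ Z.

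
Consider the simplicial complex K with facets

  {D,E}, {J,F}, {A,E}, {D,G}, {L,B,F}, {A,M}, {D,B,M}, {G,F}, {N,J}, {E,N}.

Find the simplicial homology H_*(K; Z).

Fix the vertex order A < B < D < E < F < G < J < L < M < N and write every simplex with vertices in increasing order. Then dim K = 2 and the simplices of K are:

  0-simplices (10): A, B, D, E, F, G, J, L, M, N
  1-simplices (14): AE, AM, BD, BF, BL, BM, DE, DG, DM, EN, FG, FJ, FL, JN
  2-simplices (2): BDM, BFL

so the chain groups are C_0 ≅ Z^10, C_1 ≅ Z^14, C_2 ≅ Z^2.

∂_1: C_1 → C_0 maps an edge to its endpoints' difference, ∂[p,q] = q − p.
The resulting 10×14 matrix has rank 9, and its Smith normal form has invariant factors (1,1,1,1,1,1,1,1,1).

Boundary ∂_2: C_2 → C_1 sends each 2-simplex [p,q,r] to [q,r] − [p,r] + [p,q]. For instance
  ∂BDM = DM − BM + BD,
  ∂BFL = FL − BL + BF.
This gives a 14×2 integer matrix of rank 2; reducing to Smith normal form yields diagonal entries (1,1).

Now H_k = ker ∂_k / im ∂_{k+1}, so:

  H_0: rank C_0 − rank ∂_1 = 10 − 9 = 1, and the invariant factors of ∂_1 are all 1, so H_0 = Z.
  H_1: rank ker ∂_1 − rank ∂_2 = (14 − 9) − 2 = 3, and the invariant factors of ∂_2 are all 1, so H_1 = Z^3.
  H_2: rank ker ∂_2 − rank ∂_3 = (2 − 2) − 0 = 0, and there is no ∂_3, so H_2 = 0.

H_0 = Z,  H_1 = Z^3,  H_2 = 0.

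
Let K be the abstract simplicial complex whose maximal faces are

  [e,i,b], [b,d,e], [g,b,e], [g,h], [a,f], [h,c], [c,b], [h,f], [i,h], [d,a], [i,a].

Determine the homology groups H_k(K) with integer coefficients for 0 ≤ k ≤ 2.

H_0 = Z,  H_1 = Z^4,  H_2 = 0.

Take the total order a < b < c < d < e < f < g < h < i on the vertex set. Then K (dimension 2) consists of the simplices:

  0-simplices (9): a, b, c, d, e, f, g, h, i
  1-simplices (15): ad, af, ai, bc, bd, be, bg, bi, ch, de, eg, ei, fh, gh, hi
  2-simplices (3): bde, beg, bei

so the chain groups are C_0 ≅ Z^9, C_1 ≅ Z^15, C_2 ≅ Z^3.

∂_1: C_1 → C_0 is given by ∂[p,q] = [q] − [p].
This gives a 9×15 integer matrix of rank 8; reducing to Smith normal form yields diagonal entries (1,1,1,1,1,1,1,1).

The boundary map ∂_2: C_2 → C_1 sends each 2-simplex [p,q,r] to [q,r] − [p,r] + [p,q]. For instance
  ∂beg = eg − bg + be,
  ∂bde = de − be + bd.
As a 15×3 matrix over Z this has rank 3, with invariant factors (1,1,1).

From H_k ≅ ker(∂_k) / im(∂_{k+1}) we obtain:

  H_0: rank C_0 − rank ∂_1 = 9 − 8 = 1, and the invariant factors of ∂_1 are all 1, so H_0 ≅ Z.
  H_1: rank ker ∂_1 − rank ∂_2 = (15 − 8) − 3 = 4, and the invariant factors of ∂_2 are all 1, so H_1 ≅ Z^4.
  H_2: rank ker ∂_2 − rank ∂_3 = (3 − 3) − 0 = 0, and there is no ∂_3, so H_2 ≅ 0.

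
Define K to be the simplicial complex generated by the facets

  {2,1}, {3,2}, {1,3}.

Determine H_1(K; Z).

Take the total order 1 < 2 < 3 on the vertex set. Then K (dimension 1) consists of the simplices:

  0-simplices (3): [1], [2], [3]
  1-simplices (3): [1,2], [1,3], [2,3]

Hence C_0 ≅ Z^3, C_1 ≅ Z^3.

The boundary map ∂_1: C_1 → C_0 sends each edge [p,q] (with p < q) to q − p. For instance
  ∂[1,2] = [2] − [1].
The 3×3 boundary matrix has rank 2 and Smith normal form diag(1,1).

Computing H_k = (kernel of ∂_k) / (image of ∂_{k+1}):

  H_1: rank ker ∂_1 − rank ∂_2 = (3 − 2) − 0 = 1, and there is no ∂_2, so H_1 ≅ Z.

(K is a triangulation of the circle S^1.)

H_1 = Z.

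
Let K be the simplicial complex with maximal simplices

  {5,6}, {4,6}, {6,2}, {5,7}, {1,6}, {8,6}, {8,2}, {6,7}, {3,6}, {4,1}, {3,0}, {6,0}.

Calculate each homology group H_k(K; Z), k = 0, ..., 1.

H_0 ≅ Z,  H_1 ≅ Z^4.

K has 9 vertices, 12 edges.
rank ∂_0 = 0, rank ∂_1 = 8 ⇒ b_0 = 9 − 0 − 8 = 1; all invariant factors of ∂_1 are 1 so no torsion. So H_0 = Z.
rank ∂_1 = 8, rank ∂_2 = 0 ⇒ b_1 = 12 − 8 − 0 = 4. So H_1 = Z^4.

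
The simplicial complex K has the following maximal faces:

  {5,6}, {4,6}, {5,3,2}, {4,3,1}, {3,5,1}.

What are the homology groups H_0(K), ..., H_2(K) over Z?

Order the vertices as 1 < 2 < 3 < 4 < 5 < 6. Listing each simplex with vertices in this order, K has dimension 2 with simplices:

  0-simplices (6): [1], [2], [3], [4], [5], [6]
  1-simplices (9): [1,3], [1,4], [1,5], [2,3], [2,5], [3,4], [3,5], [4,6], [5,6]
  2-simplices (3): [1,3,4], [1,3,5], [2,3,5]

Hence C_0 ≅ Z^6, C_1 ≅ Z^9, C_2 ≅ Z^3.

Boundary ∂_1: C_1 → C_0 is given by ∂[p,q] = [q] − [p].
The resulting 6×9 matrix has rank 5, and its Smith normal form has invariant factors (1,1,1,1,1).

The boundary map ∂_2: C_2 → C_1 sends each 2-simplex [p,q,r] to [q,r] − [p,r] + [p,q]. For instance
  ∂[2,3,5] = [3,5] − [2,5] + [2,3],
  ∂[1,3,4] = [3,4] − [1,4] + [1,3].
The resulting 9×3 matrix has rank 3, and its Smith normal form has invariant factors (1,1,1).

Reading off H_k = ker ∂_k / im ∂_{k+1}:

  H_0: rank C_0 − rank ∂_1 = 6 − 5 = 1, and the invariant factors of ∂_1 are all 1, so H_0 = Z.
  H_1: rank ker ∂_1 − rank ∂_2 = (9 − 5) − 3 = 1, and the invariant factors of ∂_2 are all 1, so H_1 = Z.
  H_2: rank ker ∂_2 − rank ∂_3 = (3 − 3) − 0 = 0, and there is no ∂_3, so H_2 = 0.

H_0 = Z,  H_1 = Z,  H_2 = 0.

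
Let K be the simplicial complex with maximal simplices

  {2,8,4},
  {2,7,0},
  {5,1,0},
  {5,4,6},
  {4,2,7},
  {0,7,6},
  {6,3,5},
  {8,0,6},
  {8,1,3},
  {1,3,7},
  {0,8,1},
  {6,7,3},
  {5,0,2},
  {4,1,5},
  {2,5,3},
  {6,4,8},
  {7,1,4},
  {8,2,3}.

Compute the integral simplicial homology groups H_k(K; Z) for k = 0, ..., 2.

Fix the vertex order 0 < 1 < 2 < 3 < 4 < 5 < 6 < 7 < 8 and write every simplex with vertices in increasing order. Then dim K = 2 and the simplices of K are:

  0-simplices (9): [0], [1], [2], [3], [4], [5], [6], [7], [8]
  1-simplices (27): (27 of them)
  2-simplices (18): [0,1,5], [0,1,8], [0,2,5], [0,2,7], [0,6,7], [0,6,8], [1,3,7], [1,3,8], [1,4,5], [1,4,7], [2,3,5], [2,3,8], [2,4,7], [2,4,8], [3,5,6], [3,6,7], [4,5,6], [4,6,8]

so the chain groups are C_0 ≅ Z^9, C_1 ≅ Z^27, C_2 ≅ Z^18.

The boundary map ∂_1: C_1 → C_0 sends each edge [p,q] (with p < q) to q − p. For instance
  ∂[3,5] = [5] − [3].
The resulting 9×27 matrix has rank 8, and its Smith normal form has invariant factors (1,1,1,1,1,1,1,1).

The boundary map ∂_2: C_2 → C_1 maps a triangle to the signed sum of its edges. For instance
  ∂[1,3,8] = [3,8] − [1,8] + [1,3],
  ∂[2,3,5] = [3,5] − [2,5] + [2,3].
This gives a 27×18 integer matrix of rank 17; reducing to Smith normal form yields diagonal entries (1,1,1,1,1,1,1,1,1,1,1,1,1,1,1,1,1).

Reading off H_k = ker ∂_k / im ∂_{k+1}:

  H_0: rank C_0 − rank ∂_1 = 9 − 8 = 1, and the invariant factors of ∂_1 are all 1, so H_0 = Z.
  H_1: rank ker ∂_1 − rank ∂_2 = (27 − 8) − 17 = 2, and the invariant factors of ∂_2 are all 1, so H_1 = Z^2.
  H_2: rank ker ∂_2 − rank ∂_3 = (18 − 17) − 0 = 1, and there is no ∂_3, so H_2 = Z.

As a check, the Euler characteristic is 9 − 27 + 18 = 0, which agrees with 1 − 2 + 1 = 0.

H_0 ≅ Z,  H_1 ≅ Z^2,  H_2 ≅ Z.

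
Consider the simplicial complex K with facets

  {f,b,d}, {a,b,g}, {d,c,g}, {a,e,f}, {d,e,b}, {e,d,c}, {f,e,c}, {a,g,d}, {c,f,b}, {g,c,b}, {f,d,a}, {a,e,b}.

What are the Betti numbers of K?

We work with the vertex ordering a < b < c < d < e < f < g. The simplices of K, each written with vertices in increasing order, are:

  0-simplices (7): a, b, c, d, e, f, g
  1-simplices (18): ab, ad, ae, af, ag, bc, bd, be, bf, bg, cd, ce, cf, cg, de, df, dg, ef
  2-simplices (12): abe, abg, adf, adg, aef, bcf, bcg, bde, bdf, cde, cdg, cef

Hence C_0 ≅ Z^7, C_1 ≅ Z^18, C_2 ≅ Z^12.

Boundary ∂_1: C_1 → C_0 maps an edge to its endpoints' difference, ∂[p,q] = q − p.
This gives a 7×18 integer matrix of rank 6; reducing to Smith normal form yields diagonal entries (1,1,1,1,1,1).

Boundary ∂_2: C_2 → C_1 sends each 2-simplex [p,q,r] to [q,r] − [p,r] + [p,q]. For instance
  ∂adf = df − af + ad,
  ∂cde = de − ce + cd.
As a 18×12 matrix over Z this has rank 12, with invariant factors (1,1,1,1,1,1,1,1,1,1,1,2).

Reading off H_k = ker ∂_k / im ∂_{k+1}:

  H_0: rank C_0 − rank ∂_1 = 7 − 6 = 1, and the invariant factors of ∂_1 are all 1, so H_0 ≅ Z.
  H_1: rank ker ∂_1 − rank ∂_2 = (18 − 6) − 12 = 0, and ∂_2 has invariant factor 2 > 1, so H_1 ≅ Z/2Z.
  H_2: rank ker ∂_2 − rank ∂_3 = (12 − 12) − 0 = 0, and there is no ∂_3, so H_2 ≅ 0.

As a check, the Euler characteristic is 7 − 18 + 12 = 1, which agrees with 1 − 0 + 0 = 1.

Hence the Betti numbers are b_0 = 1, b_1 = 0, b_2 = 0.

b_0 = 1, b_1 = 0, b_2 = 0.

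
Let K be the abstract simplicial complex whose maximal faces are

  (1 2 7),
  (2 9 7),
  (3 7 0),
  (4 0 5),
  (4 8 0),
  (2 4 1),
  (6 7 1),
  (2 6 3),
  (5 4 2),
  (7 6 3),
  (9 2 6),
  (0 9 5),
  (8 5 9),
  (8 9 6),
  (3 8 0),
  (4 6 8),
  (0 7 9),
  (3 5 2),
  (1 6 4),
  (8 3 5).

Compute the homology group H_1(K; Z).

H_1 ≅ Z ⊕ Z/2Z.

Fix the vertex order 0 < 1 < 2 < 3 < 4 < 5 < 6 < 7 < 8 < 9 and write every simplex with vertices in increasing order. Then dim K = 2 and the simplices of K are:

  0-simplices (10): [0], [1], [2], [3], [4], [5], [6], [7], [8], [9]
  1-simplices (30): (30 of them)
  2-simplices (20): (20 of them)

giving chain groups C_0 ≅ Z^10, C_1 ≅ Z^30, C_2 ≅ Z^20.

∂_1: C_1 → C_0 sends each edge [p,q] (with p < q) to q − p.
As a 10×30 matrix over Z this has rank 9, with invariant factors (1,1,1,1,1,1,1,1,1).

The boundary map ∂_2: C_2 → C_1 sends each 2-simplex [p,q,r] to [q,r] − [p,r] + [p,q]. For instance
  ∂[2,4,5] = [4,5] − [2,5] + [2,4],
  ∂[4,6,8] = [6,8] − [4,8] + [4,6].
As a 30×20 matrix over Z this has rank 20, with invariant factors (1,1,1,1,1,1,1,1,1,1,1,1,1,1,1,1,1,1,1,2).

Reading off H_k = ker ∂_k / im ∂_{k+1}:

  H_1: rank ker ∂_1 − rank ∂_2 = (30 − 9) − 20 = 1, and ∂_2 has invariant factor 2 > 1, so H_1 = Z ⊕ Z/2Z.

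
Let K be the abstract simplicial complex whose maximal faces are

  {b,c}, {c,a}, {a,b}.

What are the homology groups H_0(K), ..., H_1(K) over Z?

H_0 = Z,  H_1 = Z.

K has 3 vertices, 3 edges.
rank ∂_0 = 0, rank ∂_1 = 2 ⇒ b_0 = 3 − 0 − 2 = 1; all invariant factors of ∂_1 are 1 so no torsion. So H_0 = Z.
rank ∂_1 = 2, rank ∂_2 = 0 ⇒ b_1 = 3 − 2 − 0 = 1. So H_1 = Z.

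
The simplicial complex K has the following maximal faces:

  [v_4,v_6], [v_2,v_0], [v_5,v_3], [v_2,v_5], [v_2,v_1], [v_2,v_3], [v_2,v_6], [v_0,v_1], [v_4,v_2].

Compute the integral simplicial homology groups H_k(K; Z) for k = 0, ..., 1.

Fix the vertex order v_0 < v_1 < v_2 < v_3 < v_4 < v_5 < v_6 and write every simplex with vertices in increasing order. Then dim K = 1 and the simplices of K are:

  0-simplices (7): [v_0], [v_1], [v_2], [v_3], [v_4], [v_5], [v_6]
  1-simplices (9): [v_0,v_1], [v_0,v_2], [v_1,v_2], [v_2,v_3], [v_2,v_4], [v_2,v_5], [v_2,v_6], [v_3,v_5], [v_4,v_6]

Hence C_0 ≅ Z^7, C_1 ≅ Z^9.

∂_1: C_1 → C_0 maps an edge to its endpoints' difference, ∂[p,q] = q − p.
The 7×9 boundary matrix has rank 6 and Smith normal form diag(1,1,1,1,1,1).

Computing H_k = (kernel of ∂_k) / (image of ∂_{k+1}):

  H_0: rank C_0 − rank ∂_1 = 7 − 6 = 1, and the invariant factors of ∂_1 are all 1, so H_0 = Z.
  H_1: rank ker ∂_1 − rank ∂_2 = (9 − 6) − 0 = 3, and there is no ∂_2, so H_1 = Z^3.

H_0 ≅ Z,  H_1 ≅ Z^3.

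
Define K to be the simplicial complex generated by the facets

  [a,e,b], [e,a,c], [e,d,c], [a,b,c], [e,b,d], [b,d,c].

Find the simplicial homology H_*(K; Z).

H_0 = Z,  H_1 = 0,  H_2 = Z.

K has 5 vertices, 9 edges, 6 triangles.
rank ∂_0 = 0, rank ∂_1 = 4 ⇒ b_0 = 5 − 0 − 4 = 1; all invariant factors of ∂_1 are 1 so no torsion. So H_0 ≅ Z.
rank ∂_1 = 4, rank ∂_2 = 5 ⇒ b_1 = 9 − 4 − 5 = 0; all invariant factors of ∂_2 are 1 so no torsion. So H_1 ≅ 0.
rank ∂_2 = 5, rank ∂_3 = 0 ⇒ b_2 = 6 − 5 − 0 = 1. So H_2 ≅ Z.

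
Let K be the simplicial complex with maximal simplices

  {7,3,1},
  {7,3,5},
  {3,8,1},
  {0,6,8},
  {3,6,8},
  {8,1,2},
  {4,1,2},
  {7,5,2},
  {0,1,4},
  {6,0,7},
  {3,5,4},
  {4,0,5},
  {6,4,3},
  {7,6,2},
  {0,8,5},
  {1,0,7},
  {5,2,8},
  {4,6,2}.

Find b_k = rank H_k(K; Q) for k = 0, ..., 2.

b_0 = 1, b_1 = 2, b_2 = 1.

We work with the vertex ordering 0 < 1 < 2 < 3 < 4 < 5 < 6 < 7 < 8. The simplices of K, each written with vertices in increasing order, are:

  0-simplices (9): [0], [1], [2], [3], [4], [5], [6], [7], [8]
  1-simplices (27): (27 of them)
  2-simplices (18): [0,1,4], [0,1,7], [0,4,5], [0,5,8], [0,6,7], [0,6,8], [1,2,4], [1,2,8], [1,3,7], [1,3,8], [2,4,6], [2,5,7], [2,5,8], [2,6,7], [3,4,5], [3,4,6], [3,5,7], [3,6,8]

giving chain groups C_0 ≅ Z^9, C_1 ≅ Z^27, C_2 ≅ Z^18.

Boundary ∂_1: C_1 → C_0 maps an edge to its endpoints' difference, ∂[p,q] = q − p. For instance
  ∂[4,5] = [5] − [4].
This gives a 9×27 integer matrix of rank 8; reducing to Smith normal form yields diagonal entries (1,1,1,1,1,1,1,1).

∂_2: C_2 → C_1 acts by ∂[p,q,r] = [q,r] − [p,r] + [p,q]. For instance
  ∂[2,5,8] = [5,8] − [2,8] + [2,5],
  ∂[3,6,8] = [6,8] − [3,8] + [3,6].
The 27×18 boundary matrix has rank 17 and Smith normal form diag(1,1,1,1,1,1,1,1,1,1,1,1,1,1,1,1,1).

Reading off H_k = ker ∂_k / im ∂_{k+1}:

  H_0: rank C_0 − rank ∂_1 = 9 − 8 = 1, and the invariant factors of ∂_1 are all 1, so H_0 ≅ Z.
  H_1: rank ker ∂_1 − rank ∂_2 = (27 − 8) − 17 = 2, and the invariant factors of ∂_2 are all 1, so H_1 ≅ Z^2.
  H_2: rank ker ∂_2 − rank ∂_3 = (18 − 17) − 0 = 1, and there is no ∂_3, so H_2 ≅ Z.

Hence the Betti numbers are b_0 = 1, b_1 = 2, b_2 = 1.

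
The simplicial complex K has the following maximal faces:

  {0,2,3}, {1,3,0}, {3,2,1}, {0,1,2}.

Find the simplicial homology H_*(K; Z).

H_0 = Z,  H_1 = 0,  H_2 = Z.

Order the vertices as 0 < 1 < 2 < 3. Listing each simplex with vertices in this order, K has dimension 2 with simplices:

  0-simplices (4): [0], [1], [2], [3]
  1-simplices (6): [0,1], [0,2], [0,3], [1,2], [1,3], [2,3]
  2-simplices (4): [0,1,2], [0,1,3], [0,2,3], [1,2,3]

Hence C_0 ≅ Z^4, C_1 ≅ Z^6, C_2 ≅ Z^4.

Boundary ∂_1: C_1 → C_0 is given by ∂[p,q] = [q] − [p]. For instance
  ∂[0,2] = [2] − [0].
The resulting 4×6 matrix has rank 3, and its Smith normal form has invariant factors (1,1,1).

The boundary map ∂_2: C_2 → C_1 maps a triangle to the signed sum of its edges. For instance
  ∂[0,1,2] = [1,2] − [0,2] + [0,1],
  ∂[1,2,3] = [2,3] − [1,3] + [1,2].
The resulting 6×4 matrix has rank 3, and its Smith normal form has invariant factors (1,1,1).

Now H_k = ker ∂_k / im ∂_{k+1}, so:

  H_0: rank C_0 − rank ∂_1 = 4 − 3 = 1, and the invariant factors of ∂_1 are all 1, so H_0 = Z.
  H_1: rank ker ∂_1 − rank ∂_2 = (6 − 3) − 3 = 0, and the invariant factors of ∂_2 are all 1, so H_1 = 0.
  H_2: rank ker ∂_2 − rank ∂_3 = (4 − 3) − 0 = 1, and there is no ∂_3, so H_2 = Z.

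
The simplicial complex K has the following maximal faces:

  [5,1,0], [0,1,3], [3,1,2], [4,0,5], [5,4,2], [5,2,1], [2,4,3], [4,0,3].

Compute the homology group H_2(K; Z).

K has 6 vertices, 12 edges, 8 triangles.
rank ∂_2 = 7, rank ∂_3 = 0 ⇒ b_2 = 8 − 7 − 0 = 1. So H_2 = Z.

H_2 = Z.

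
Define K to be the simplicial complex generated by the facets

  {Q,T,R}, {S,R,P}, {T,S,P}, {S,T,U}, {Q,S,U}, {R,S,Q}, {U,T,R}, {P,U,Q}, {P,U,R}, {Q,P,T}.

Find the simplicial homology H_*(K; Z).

Fix the vertex order P < Q < R < S < T < U and write every simplex with vertices in increasing order. Then dim K = 2 and the simplices of K are:

  0-simplices (6): P, Q, R, S, T, U
  1-simplices (15): PQ, PR, PS, PT, PU, QR, QS, QT, QU, RS, RT, RU, ST, SU, TU
  2-simplices (10): PQT, PQU, PRS, PRU, PST, QRS, QRT, QSU, RTU, STU

giving chain groups C_0 ≅ Z^6, C_1 ≅ Z^15, C_2 ≅ Z^10.

Boundary ∂_1: C_1 → C_0 maps an edge to its endpoints' difference, ∂[p,q] = q − p. For instance
  ∂RU = U − R.
This gives a 6×15 integer matrix of rank 5; reducing to Smith normal form yields diagonal entries (1,1,1,1,1).

∂_2: C_2 → C_1 acts by ∂[p,q,r] = [q,r] − [p,r] + [p,q]. For instance
  ∂RTU = TU − RU + RT,
  ∂PQT = QT − PT + PQ.
The resulting 15×10 matrix has rank 10, and its Smith normal form has invariant factors (1,1,1,1,1,1,1,1,1,2).

From H_k ≅ ker(∂_k) / im(∂_{k+1}) we obtain:

  H_0: rank C_0 − rank ∂_1 = 6 − 5 = 1, and the invariant factors of ∂_1 are all 1, so H_0 ≅ Z.
  H_1: rank ker ∂_1 − rank ∂_2 = (15 − 5) − 10 = 0, and ∂_2 has invariant factor 2 > 1, so H_1 ≅ Z/2Z.
  H_2: rank ker ∂_2 − rank ∂_3 = (10 − 10) − 0 = 0, and there is no ∂_3, so H_2 ≅ 0.

H_0 ≅ Z,  H_1 ≅ Z/2Z,  H_2 = 0.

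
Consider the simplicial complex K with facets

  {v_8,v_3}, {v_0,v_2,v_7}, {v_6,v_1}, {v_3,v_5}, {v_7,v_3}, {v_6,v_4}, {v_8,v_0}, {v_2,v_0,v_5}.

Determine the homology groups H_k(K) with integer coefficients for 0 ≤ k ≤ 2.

Take the total order v_0 < v_1 < v_2 < v_3 < v_4 < v_5 < v_6 < v_7 < v_8 on the vertex set. Then K (dimension 2) consists of the simplices:

  0-simplices (9): [v_0], [v_1], [v_2], [v_3], [v_4], [v_5], [v_6], [v_7], [v_8]
  1-simplices (11): [v_0,v_2], [v_0,v_5], [v_0,v_7], [v_0,v_8], [v_1,v_6], [v_2,v_5], [v_2,v_7], [v_3,v_5], [v_3,v_7], [v_3,v_8], [v_4,v_6]
  2-simplices (2): [v_0,v_2,v_5], [v_0,v_2,v_7]

so the chain groups are C_0 ≅ Z^9, C_1 ≅ Z^11, C_2 ≅ Z^2.

Boundary ∂_1: C_1 → C_0 sends each edge [p,q] (with p < q) to q − p. For instance
  ∂[v_4,v_6] = [v_6] − [v_4].
The resulting 9×11 matrix has rank 7, and its Smith normal form has invariant factors (1,1,1,1,1,1,1).

∂_2: C_2 → C_1 acts by ∂[p,q,r] = [q,r] − [p,r] + [p,q]. For instance
  ∂[v_0,v_2,v_5] = [v_2,v_5] − [v_0,v_5] + [v_0,v_2],
  ∂[v_0,v_2,v_7] = [v_2,v_7] − [v_0,v_7] + [v_0,v_2].
This gives a 11×2 integer matrix of rank 2; reducing to Smith normal form yields diagonal entries (1,1).

Reading off H_k = ker ∂_k / im ∂_{k+1}:

  H_0: rank C_0 − rank ∂_1 = 9 − 7 = 2, and the invariant factors of ∂_1 are all 1, so H_0 ≅ Z^2.
  H_1: rank ker ∂_1 − rank ∂_2 = (11 − 7) − 2 = 2, and the invariant factors of ∂_2 are all 1, so H_1 ≅ Z^2.
  H_2: rank ker ∂_2 − rank ∂_3 = (2 − 2) − 0 = 0, and there is no ∂_3, so H_2 ≅ 0.

As a check, the Euler characteristic is 9 − 11 + 2 = 0, which agrees with 2 − 2 + 0 = 0.

H_0 = Z^2,  H_1 = Z^2,  H_2 = 0.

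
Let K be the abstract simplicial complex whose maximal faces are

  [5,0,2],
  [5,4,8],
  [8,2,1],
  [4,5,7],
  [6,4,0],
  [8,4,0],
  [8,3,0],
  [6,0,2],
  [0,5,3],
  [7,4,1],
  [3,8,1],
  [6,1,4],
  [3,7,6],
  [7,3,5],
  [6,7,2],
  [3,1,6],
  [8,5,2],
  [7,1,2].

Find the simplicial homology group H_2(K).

We work with the vertex ordering 0 < 1 < 2 < 3 < 4 < 5 < 6 < 7 < 8. The simplices of K, each written with vertices in increasing order, are:

  0-simplices (9): [0], [1], [2], [3], [4], [5], [6], [7], [8]
  1-simplices (27): (27 of them)
  2-simplices (18): [0,2,5], [0,2,6], [0,3,5], [0,3,8], [0,4,6], [0,4,8], [1,2,7], [1,2,8], [1,3,6], [1,3,8], [1,4,6], [1,4,7], [2,5,8], [2,6,7], [3,5,7], [3,6,7], [4,5,7], [4,5,8]

so the chain groups are C_0 ≅ Z^9, C_1 ≅ Z^27, C_2 ≅ Z^18.

∂_1: C_1 → C_0 maps an edge to its endpoints' difference, ∂[p,q] = q − p. For instance
  ∂[3,8] = [8] − [3].
The resulting 9×27 matrix has rank 8, and its Smith normal form has invariant factors (1,1,1,1,1,1,1,1).

Boundary ∂_2: C_2 → C_1 maps a triangle to the signed sum of its edges. For instance
  ∂[0,4,6] = [4,6] − [0,6] + [0,4],
  ∂[0,3,5] = [3,5] − [0,5] + [0,3].
This gives a 27×18 integer matrix of rank 18; reducing to Smith normal form yields diagonal entries (1,1,1,1,1,1,1,1,1,1,1,1,1,1,1,1,1,2).

Reading off H_k = ker ∂_k / im ∂_{k+1}:

  H_2: rank ker ∂_2 − rank ∂_3 = (18 − 18) − 0 = 0, and there is no ∂_3, so H_2 = 0.

(K is a triangulation of the Klein bottle.)

H_2 ≅ 0.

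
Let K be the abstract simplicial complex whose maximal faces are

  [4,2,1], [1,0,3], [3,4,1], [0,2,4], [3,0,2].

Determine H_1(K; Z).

H_1 ≅ Z.

Order the vertices as 0 < 1 < 2 < 3 < 4. Listing each simplex with vertices in this order, K has dimension 2 with simplices:

  0-simplices (5): [0], [1], [2], [3], [4]
  1-simplices (10): [0,1], [0,2], [0,3], [0,4], [1,2], [1,3], [1,4], [2,3], [2,4], [3,4]
  2-simplices (5): [0,1,3], [0,2,3], [0,2,4], [1,2,4], [1,3,4]

Hence C_0 ≅ Z^5, C_1 ≅ Z^10, C_2 ≅ Z^5.

The boundary map ∂_1: C_1 → C_0 is given by ∂[p,q] = [q] − [p]. For instance
  ∂[1,4] = [4] − [1].
The resulting 5×10 matrix has rank 4, and its Smith normal form has invariant factors (1,1,1,1).

Boundary ∂_2: C_2 → C_1 acts by ∂[p,q,r] = [q,r] − [p,r] + [p,q]. For instance
  ∂[0,2,4] = [2,4] − [0,4] + [0,2],
  ∂[1,3,4] = [3,4] − [1,4] + [1,3].
The 10×5 boundary matrix has rank 5 and Smith normal form diag(1,1,1,1,1).

Computing H_k = (kernel of ∂_k) / (image of ∂_{k+1}):

  H_1: rank ker ∂_1 − rank ∂_2 = (10 − 4) − 5 = 1, and the invariant factors of ∂_2 are all 1, so H_1 ≅ Z.

(K is a triangulation of the Möbius band.)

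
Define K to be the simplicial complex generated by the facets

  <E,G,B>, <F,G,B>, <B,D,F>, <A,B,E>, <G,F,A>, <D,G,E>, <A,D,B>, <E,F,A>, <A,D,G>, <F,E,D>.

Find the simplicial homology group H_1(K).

H_1 ≅ Z/2.

We work with the vertex ordering A < B < D < E < F < G. The simplices of K, each written with vertices in increasing order, are:

  0-simplices (6): A, B, D, E, F, G
  1-simplices (15): AB, AD, AE, AF, AG, BD, BE, BF, BG, DE, DF, DG, EF, EG, FG
  2-simplices (10): ABD, ABE, ADG, AEF, AFG, BDF, BEG, BFG, DEF, DEG

giving chain groups C_0 ≅ Z^6, C_1 ≅ Z^15, C_2 ≅ Z^10.

The boundary map ∂_1: C_1 → C_0 is given by ∂[p,q] = [q] − [p]. For instance
  ∂DF = F − D.
The resulting 6×15 matrix has rank 5, and its Smith normal form has invariant factors (1,1,1,1,1).

∂_2: C_2 → C_1 acts by ∂[p,q,r] = [q,r] − [p,r] + [p,q]. For instance
  ∂BEG = EG − BG + BE,
  ∂ABE = BE − AE + AB.
The 15×10 boundary matrix has rank 10 and Smith normal form diag(1,1,1,1,1,1,1,1,1,2).

Computing H_k = (kernel of ∂_k) / (image of ∂_{k+1}):

  H_1: rank ker ∂_1 − rank ∂_2 = (15 − 5) − 10 = 0, and ∂_2 has invariant factor 2 > 1, so H_1 = Z/2.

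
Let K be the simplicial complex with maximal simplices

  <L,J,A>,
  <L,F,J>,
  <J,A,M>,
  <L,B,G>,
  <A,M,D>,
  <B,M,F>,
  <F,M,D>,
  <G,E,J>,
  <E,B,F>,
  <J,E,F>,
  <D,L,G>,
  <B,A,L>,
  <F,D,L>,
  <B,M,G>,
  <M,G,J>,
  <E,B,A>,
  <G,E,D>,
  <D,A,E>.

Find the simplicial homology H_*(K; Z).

H_0 = Z,  H_1 = Z^2,  H_2 = Z.

Order the vertices as A < B < D < E < F < G < J < L < M. Listing each simplex with vertices in this order, K has dimension 2 with simplices:

  0-simplices (9): A, B, D, E, F, G, J, L, M
  1-simplices (27): AB, AD, AE, AJ, AL, AM, BE, BF, BG, BL, BM, DE, DF, DG, DL, DM, EF, EG, EJ, FJ, FL, FM, GJ, GL, GM, JL, JM
  2-simplices (18): ABE, ABL, ADE, ADM, AJL, AJM, BEF, BFM, BGL, BGM, DEG, DFL, DFM, DGL, EFJ, EGJ, FJL, GJM

so the chain groups are C_0 ≅ Z^9, C_1 ≅ Z^27, C_2 ≅ Z^18.

Boundary ∂_1: C_1 → C_0 is given by ∂[p,q] = [q] − [p]. For instance
  ∂AM = M − A.
This gives a 9×27 integer matrix of rank 8; reducing to Smith normal form yields diagonal entries (1,1,1,1,1,1,1,1).

The boundary map ∂_2: C_2 → C_1 sends each 2-simplex [p,q,r] to [q,r] − [p,r] + [p,q]. For instance
  ∂BFM = FM − BM + BF,
  ∂DFL = FL − DL + DF.
The 27×18 boundary matrix has rank 17 and Smith normal form diag(1,1,1,1,1,1,1,1,1,1,1,1,1,1,1,1,1).

Reading off H_k = ker ∂_k / im ∂_{k+1}:

  H_0: rank C_0 − rank ∂_1 = 9 − 8 = 1, and the invariant factors of ∂_1 are all 1, so H_0 ≅ Z.
  H_1: rank ker ∂_1 − rank ∂_2 = (27 − 8) − 17 = 2, and the invariant factors of ∂_2 are all 1, so H_1 ≅ Z^2.
  H_2: rank ker ∂_2 − rank ∂_3 = (18 − 17) − 0 = 1, and there is no ∂_3, so H_2 ≅ Z.

(K is a triangulation of the torus T^2.)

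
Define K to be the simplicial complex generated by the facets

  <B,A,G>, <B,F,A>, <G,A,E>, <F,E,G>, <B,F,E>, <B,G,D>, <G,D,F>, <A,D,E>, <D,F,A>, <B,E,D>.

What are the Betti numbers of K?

We work with the vertex ordering A < B < D < E < F < G. The simplices of K, each written with vertices in increasing order, are:

  0-simplices (6): A, B, D, E, F, G
  1-simplices (15): AB, AD, AE, AF, AG, BD, BE, BF, BG, DE, DF, DG, EF, EG, FG
  2-simplices (10): ABF, ABG, ADE, ADF, AEG, BDE, BDG, BEF, DFG, EFG

so the chain groups are C_0 ≅ Z^6, C_1 ≅ Z^15, C_2 ≅ Z^10.

∂_1: C_1 → C_0 sends each edge [p,q] (with p < q) to q − p. For instance
  ∂FG = G − F.
The resulting 6×15 matrix has rank 5, and its Smith normal form has invariant factors (1,1,1,1,1).

The boundary map ∂_2: C_2 → C_1 maps a triangle to the signed sum of its edges. For instance
  ∂EFG = FG − EG + EF,
  ∂DFG = FG − DG + DF.
This gives a 15×10 integer matrix of rank 10; reducing to Smith normal form yields diagonal entries (1,1,1,1,1,1,1,1,1,2).

Now H_k = ker ∂_k / im ∂_{k+1}, so:

  H_0: rank C_0 − rank ∂_1 = 6 − 5 = 1, and the invariant factors of ∂_1 are all 1, so H_0 ≅ Z.
  H_1: rank ker ∂_1 − rank ∂_2 = (15 − 5) − 10 = 0, and ∂_2 has invariant factor 2 > 1, so H_1 ≅ Z/2.
  H_2: rank ker ∂_2 − rank ∂_3 = (10 − 10) − 0 = 0, and there is no ∂_3, so H_2 ≅ 0.

Hence the Betti numbers are b_0 = 1, b_1 = 0, b_2 = 0.

b_0 = 1, b_1 = 0, b_2 = 0.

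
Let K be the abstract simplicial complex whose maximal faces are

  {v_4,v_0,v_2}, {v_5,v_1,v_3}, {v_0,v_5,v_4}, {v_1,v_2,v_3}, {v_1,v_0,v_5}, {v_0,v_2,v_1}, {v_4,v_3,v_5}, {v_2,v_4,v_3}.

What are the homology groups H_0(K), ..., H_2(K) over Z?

We work with the vertex ordering v_0 < v_1 < v_2 < v_3 < v_4 < v_5. The simplices of K, each written with vertices in increasing order, are:

  0-simplices (6): [v_0], [v_1], [v_2], [v_3], [v_4], [v_5]
  1-simplices (12): [v_0,v_1], [v_0,v_2], [v_0,v_4], [v_0,v_5], [v_1,v_2], [v_1,v_3], [v_1,v_5], [v_2,v_3], [v_2,v_4], [v_3,v_4], [v_3,v_5], [v_4,v_5]
  2-simplices (8): [v_0,v_1,v_2], [v_0,v_1,v_5], [v_0,v_2,v_4], [v_0,v_4,v_5], [v_1,v_2,v_3], [v_1,v_3,v_5], [v_2,v_3,v_4], [v_3,v_4,v_5]

giving chain groups C_0 ≅ Z^6, C_1 ≅ Z^12, C_2 ≅ Z^8.

Boundary ∂_1: C_1 → C_0 sends each edge [p,q] (with p < q) to q − p. For instance
  ∂[v_0,v_1] = [v_1] − [v_0].
This gives a 6×12 integer matrix of rank 5; reducing to Smith normal form yields diagonal entries (1,1,1,1,1).

The boundary map ∂_2: C_2 → C_1 sends each 2-simplex [p,q,r] to [q,r] − [p,r] + [p,q]. For instance
  ∂[v_1,v_2,v_3] = [v_2,v_3] − [v_1,v_3] + [v_1,v_2],
  ∂[v_0,v_1,v_2] = [v_1,v_2] − [v_0,v_2] + [v_0,v_1].
The 12×8 boundary matrix has rank 7 and Smith normal form diag(1,1,1,1,1,1,1).

Reading off H_k = ker ∂_k / im ∂_{k+1}:

  H_0: rank C_0 − rank ∂_1 = 6 − 5 = 1, and the invariant factors of ∂_1 are all 1, so H_0 = Z.
  H_1: rank ker ∂_1 − rank ∂_2 = (12 − 5) − 7 = 0, and the invariant factors of ∂_2 are all 1, so H_1 = 0.
  H_2: rank ker ∂_2 − rank ∂_3 = (8 − 7) − 0 = 1, and there is no ∂_3, so H_2 = Z.

As a check, the Euler characteristic is 6 − 12 + 8 = 2, which agrees with 1 − 0 + 1 = 2.

H_0 = Z,  H_1 = 0,  H_2 = Z.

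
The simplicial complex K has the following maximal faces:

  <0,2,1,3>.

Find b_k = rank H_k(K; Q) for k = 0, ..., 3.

b_0 = 1, b_1 = 0, b_2 = 0, b_3 = 0.

We work with the vertex ordering 0 < 1 < 2 < 3. The simplices of K, each written with vertices in increasing order, are:

  0-simplices (4): [0], [1], [2], [3]
  1-simplices (6): [0,1], [0,2], [0,3], [1,2], [1,3], [2,3]
  2-simplices (4): [0,1,2], [0,1,3], [0,2,3], [1,2,3]
  3-simplices (1): [0,1,2,3]

so the chain groups are C_0 ≅ Z^4, C_1 ≅ Z^6, C_2 ≅ Z^4, C_3 ≅ Z^1.

The boundary map ∂_1: C_1 → C_0 sends each edge [p,q] (with p < q) to q − p.
The resulting 4×6 matrix has rank 3, and its Smith normal form has invariant factors (1,1,1).

∂_2: C_2 → C_1 acts by ∂[p,q,r] = [q,r] − [p,r] + [p,q]. For instance
  ∂[0,1,3] = [1,3] − [0,3] + [0,1],
  ∂[0,1,2] = [1,2] − [0,2] + [0,1].
The 6×4 boundary matrix has rank 3 and Smith normal form diag(1,1,1).

∂_3: C_3 → C_2 sends each 3-simplex σ to the alternating sum Σ_i (−1)^i (σ with its i-th vertex removed). For instance
  ∂[0,1,2,3] = [1,2,3] − [0,2,3] + [0,1,3] − [0,1,2].
As a 4×1 matrix over Z this has rank 1, with invariant factors (1).

From H_k ≅ ker(∂_k) / im(∂_{k+1}) we obtain:

  H_0: rank C_0 − rank ∂_1 = 4 − 3 = 1, and the invariant factors of ∂_1 are all 1, so H_0 ≅ Z.
  H_1: rank ker ∂_1 − rank ∂_2 = (6 − 3) − 3 = 0, and the invariant factors of ∂_2 are all 1, so H_1 ≅ 0.
  H_2: rank ker ∂_2 − rank ∂_3 = (4 − 3) − 1 = 0, and the invariant factors of ∂_3 are all 1, so H_2 ≅ 0.
  H_3: rank ker ∂_3 − rank ∂_4 = (1 − 1) − 0 = 0, and there is no ∂_4, so H_3 ≅ 0.

Hence the Betti numbers are b_0 = 1, b_1 = 0, b_2 = 0, b_3 = 0.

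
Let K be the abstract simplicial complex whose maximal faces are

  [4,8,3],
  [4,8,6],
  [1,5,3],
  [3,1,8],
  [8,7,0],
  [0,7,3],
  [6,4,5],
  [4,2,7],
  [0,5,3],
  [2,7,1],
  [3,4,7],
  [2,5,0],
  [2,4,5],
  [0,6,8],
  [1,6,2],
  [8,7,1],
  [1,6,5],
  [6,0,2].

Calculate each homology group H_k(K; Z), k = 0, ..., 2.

Take the total order 0 < 1 < 2 < 3 < 4 < 5 < 6 < 7 < 8 on the vertex set. Then K (dimension 2) consists of the simplices:

  0-simplices (9): [0], [1], [2], [3], [4], [5], [6], [7], [8]
  1-simplices (27): (27 of them)
  2-simplices (18): [0,2,5], [0,2,6], [0,3,5], [0,3,7], [0,6,8], [0,7,8], [1,2,6], [1,2,7], [1,3,5], [1,3,8], [1,5,6], [1,7,8], [2,4,5], [2,4,7], [3,4,7], [3,4,8], [4,5,6], [4,6,8]

Hence C_0 ≅ Z^9, C_1 ≅ Z^27, C_2 ≅ Z^18.

∂_1: C_1 → C_0 maps an edge to its endpoints' difference, ∂[p,q] = q − p. For instance
  ∂[2,5] = [5] − [2].
The resulting 9×27 matrix has rank 8, and its Smith normal form has invariant factors (1,1,1,1,1,1,1,1).

∂_2: C_2 → C_1 sends each 2-simplex [p,q,r] to [q,r] − [p,r] + [p,q]. For instance
  ∂[2,4,5] = [4,5] − [2,5] + [2,4],
  ∂[1,3,8] = [3,8] − [1,8] + [1,3].
The 27×18 boundary matrix has rank 18 and Smith normal form diag(1,1,1,1,1,1,1,1,1,1,1,1,1,1,1,1,1,2).

From H_k ≅ ker(∂_k) / im(∂_{k+1}) we obtain:

  H_0: rank C_0 − rank ∂_1 = 9 − 8 = 1, and the invariant factors of ∂_1 are all 1, so H_0 = Z.
  H_1: rank ker ∂_1 − rank ∂_2 = (27 − 8) − 18 = 1, and ∂_2 has invariant factor 2 > 1, so H_1 = Z ⊕ Z/2Z.
  H_2: rank ker ∂_2 − rank ∂_3 = (18 − 18) − 0 = 0, and there is no ∂_3, so H_2 = 0.

H_0 ≅ Z,  H_1 ≅ Z ⊕ Z/2Z,  H_2 = 0.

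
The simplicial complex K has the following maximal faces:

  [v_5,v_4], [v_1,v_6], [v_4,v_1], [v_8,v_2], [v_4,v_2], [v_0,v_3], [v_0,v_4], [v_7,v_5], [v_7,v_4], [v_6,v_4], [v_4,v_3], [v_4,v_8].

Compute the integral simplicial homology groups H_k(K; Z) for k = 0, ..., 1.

H_0 ≅ Z,  H_1 ≅ Z^4.

We work with the vertex ordering v_0 < v_1 < v_2 < v_3 < v_4 < v_5 < v_6 < v_7 < v_8. The simplices of K, each written with vertices in increasing order, are:

  0-simplices (9): [v_0], [v_1], [v_2], [v_3], [v_4], [v_5], [v_6], [v_7], [v_8]
  1-simplices (12): [v_0,v_3], [v_0,v_4], [v_1,v_4], [v_1,v_6], [v_2,v_4], [v_2,v_8], [v_3,v_4], [v_4,v_5], [v_4,v_6], [v_4,v_7], [v_4,v_8], [v_5,v_7]

giving chain groups C_0 ≅ Z^9, C_1 ≅ Z^12.

Boundary ∂_1: C_1 → C_0 maps an edge to its endpoints' difference, ∂[p,q] = q − p. For instance
  ∂[v_2,v_8] = [v_8] − [v_2].
The 9×12 boundary matrix has rank 8 and Smith normal form diag(1,1,1,1,1,1,1,1).

From H_k ≅ ker(∂_k) / im(∂_{k+1}) we obtain:

  H_0: rank C_0 − rank ∂_1 = 9 − 8 = 1, and the invariant factors of ∂_1 are all 1, so H_0 = Z.
  H_1: rank ker ∂_1 − rank ∂_2 = (12 − 8) − 0 = 4, and there is no ∂_2, so H_1 = Z^4.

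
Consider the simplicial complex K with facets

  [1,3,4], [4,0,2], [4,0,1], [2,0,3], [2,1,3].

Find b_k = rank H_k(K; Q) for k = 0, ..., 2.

b_0 = 1, b_1 = 1, b_2 = 0.

We work with the vertex ordering 0 < 1 < 2 < 3 < 4. The simplices of K, each written with vertices in increasing order, are:

  0-simplices (5): [0], [1], [2], [3], [4]
  1-simplices (10): [0,1], [0,2], [0,3], [0,4], [1,2], [1,3], [1,4], [2,3], [2,4], [3,4]
  2-simplices (5): [0,1,4], [0,2,3], [0,2,4], [1,2,3], [1,3,4]

Hence C_0 ≅ Z^5, C_1 ≅ Z^10, C_2 ≅ Z^5.

∂_1: C_1 → C_0 is given by ∂[p,q] = [q] − [p]. For instance
  ∂[0,4] = [4] − [0].
As a 5×10 matrix over Z this has rank 4, with invariant factors (1,1,1,1).

∂_2: C_2 → C_1 maps a triangle to the signed sum of its edges. For instance
  ∂[0,1,4] = [1,4] − [0,4] + [0,1],
  ∂[0,2,3] = [2,3] − [0,3] + [0,2].
As a 10×5 matrix over Z this has rank 5, with invariant factors (1,1,1,1,1).

Now H_k = ker ∂_k / im ∂_{k+1}, so:

  H_0: rank C_0 − rank ∂_1 = 5 − 4 = 1, and the invariant factors of ∂_1 are all 1, so H_0 ≅ Z.
  H_1: rank ker ∂_1 − rank ∂_2 = (10 − 4) − 5 = 1, and the invariant factors of ∂_2 are all 1, so H_1 ≅ Z.
  H_2: rank ker ∂_2 − rank ∂_3 = (5 − 5) − 0 = 0, and there is no ∂_3, so H_2 ≅ 0.

Hence the Betti numbers are b_0 = 1, b_1 = 1, b_2 = 0.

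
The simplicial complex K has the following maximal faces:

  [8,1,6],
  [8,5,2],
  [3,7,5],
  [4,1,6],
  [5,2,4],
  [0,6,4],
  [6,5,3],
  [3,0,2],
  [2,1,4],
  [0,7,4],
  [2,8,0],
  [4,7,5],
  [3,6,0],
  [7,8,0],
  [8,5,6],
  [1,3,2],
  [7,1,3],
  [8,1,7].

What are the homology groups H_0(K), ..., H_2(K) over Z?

H_0 = Z,  H_1 = Z^2,  H_2 = Z.

Take the total order 0 < 1 < 2 < 3 < 4 < 5 < 6 < 7 < 8 on the vertex set. Then K (dimension 2) consists of the simplices:

  0-simplices (9): [0], [1], [2], [3], [4], [5], [6], [7], [8]
  1-simplices (27): (27 of them)
  2-simplices (18): [0,2,3], [0,2,8], [0,3,6], [0,4,6], [0,4,7], [0,7,8], [1,2,3], [1,2,4], [1,3,7], [1,4,6], [1,6,8], [1,7,8], [2,4,5], [2,5,8], [3,5,6], [3,5,7], [4,5,7], [5,6,8]

so the chain groups are C_0 ≅ Z^9, C_1 ≅ Z^27, C_2 ≅ Z^18.

∂_1: C_1 → C_0 maps an edge to its endpoints' difference, ∂[p,q] = q − p. For instance
  ∂[6,8] = [8] − [6].
The 9×27 boundary matrix has rank 8 and Smith normal form diag(1,1,1,1,1,1,1,1).

Boundary ∂_2: C_2 → C_1 acts by ∂[p,q,r] = [q,r] − [p,r] + [p,q]. For instance
  ∂[5,6,8] = [6,8] − [5,8] + [5,6],
  ∂[2,4,5] = [4,5] − [2,5] + [2,4].
As a 27×18 matrix over Z this has rank 17, with invariant factors (1,1,1,1,1,1,1,1,1,1,1,1,1,1,1,1,1).

Computing H_k = (kernel of ∂_k) / (image of ∂_{k+1}):

  H_0: rank C_0 − rank ∂_1 = 9 − 8 = 1, and the invariant factors of ∂_1 are all 1, so H_0 = Z.
  H_1: rank ker ∂_1 − rank ∂_2 = (27 − 8) − 17 = 2, and the invariant factors of ∂_2 are all 1, so H_1 = Z^2.
  H_2: rank ker ∂_2 − rank ∂_3 = (18 − 17) − 0 = 1, and there is no ∂_3, so H_2 = Z.

(K is a triangulation of the torus T^2.)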